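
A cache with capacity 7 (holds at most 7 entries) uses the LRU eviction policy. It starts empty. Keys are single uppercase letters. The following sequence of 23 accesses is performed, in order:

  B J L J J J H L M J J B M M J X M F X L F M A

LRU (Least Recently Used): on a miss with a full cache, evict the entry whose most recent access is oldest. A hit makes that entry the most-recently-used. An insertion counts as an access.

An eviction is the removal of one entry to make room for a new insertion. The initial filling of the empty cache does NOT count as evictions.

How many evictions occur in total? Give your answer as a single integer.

Answer: 1

Derivation:
LRU simulation (capacity=7):
  1. access B: MISS. Cache (LRU->MRU): [B]
  2. access J: MISS. Cache (LRU->MRU): [B J]
  3. access L: MISS. Cache (LRU->MRU): [B J L]
  4. access J: HIT. Cache (LRU->MRU): [B L J]
  5. access J: HIT. Cache (LRU->MRU): [B L J]
  6. access J: HIT. Cache (LRU->MRU): [B L J]
  7. access H: MISS. Cache (LRU->MRU): [B L J H]
  8. access L: HIT. Cache (LRU->MRU): [B J H L]
  9. access M: MISS. Cache (LRU->MRU): [B J H L M]
  10. access J: HIT. Cache (LRU->MRU): [B H L M J]
  11. access J: HIT. Cache (LRU->MRU): [B H L M J]
  12. access B: HIT. Cache (LRU->MRU): [H L M J B]
  13. access M: HIT. Cache (LRU->MRU): [H L J B M]
  14. access M: HIT. Cache (LRU->MRU): [H L J B M]
  15. access J: HIT. Cache (LRU->MRU): [H L B M J]
  16. access X: MISS. Cache (LRU->MRU): [H L B M J X]
  17. access M: HIT. Cache (LRU->MRU): [H L B J X M]
  18. access F: MISS. Cache (LRU->MRU): [H L B J X M F]
  19. access X: HIT. Cache (LRU->MRU): [H L B J M F X]
  20. access L: HIT. Cache (LRU->MRU): [H B J M F X L]
  21. access F: HIT. Cache (LRU->MRU): [H B J M X L F]
  22. access M: HIT. Cache (LRU->MRU): [H B J X L F M]
  23. access A: MISS, evict H. Cache (LRU->MRU): [B J X L F M A]
Total: 15 hits, 8 misses, 1 evictions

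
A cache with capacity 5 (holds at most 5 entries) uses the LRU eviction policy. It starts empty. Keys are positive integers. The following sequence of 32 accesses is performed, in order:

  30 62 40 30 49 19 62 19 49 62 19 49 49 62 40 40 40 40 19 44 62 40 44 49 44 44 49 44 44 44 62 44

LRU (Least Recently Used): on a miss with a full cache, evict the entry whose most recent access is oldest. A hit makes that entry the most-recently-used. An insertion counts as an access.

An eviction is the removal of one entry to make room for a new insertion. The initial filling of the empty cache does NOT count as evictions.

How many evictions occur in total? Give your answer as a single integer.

LRU simulation (capacity=5):
  1. access 30: MISS. Cache (LRU->MRU): [30]
  2. access 62: MISS. Cache (LRU->MRU): [30 62]
  3. access 40: MISS. Cache (LRU->MRU): [30 62 40]
  4. access 30: HIT. Cache (LRU->MRU): [62 40 30]
  5. access 49: MISS. Cache (LRU->MRU): [62 40 30 49]
  6. access 19: MISS. Cache (LRU->MRU): [62 40 30 49 19]
  7. access 62: HIT. Cache (LRU->MRU): [40 30 49 19 62]
  8. access 19: HIT. Cache (LRU->MRU): [40 30 49 62 19]
  9. access 49: HIT. Cache (LRU->MRU): [40 30 62 19 49]
  10. access 62: HIT. Cache (LRU->MRU): [40 30 19 49 62]
  11. access 19: HIT. Cache (LRU->MRU): [40 30 49 62 19]
  12. access 49: HIT. Cache (LRU->MRU): [40 30 62 19 49]
  13. access 49: HIT. Cache (LRU->MRU): [40 30 62 19 49]
  14. access 62: HIT. Cache (LRU->MRU): [40 30 19 49 62]
  15. access 40: HIT. Cache (LRU->MRU): [30 19 49 62 40]
  16. access 40: HIT. Cache (LRU->MRU): [30 19 49 62 40]
  17. access 40: HIT. Cache (LRU->MRU): [30 19 49 62 40]
  18. access 40: HIT. Cache (LRU->MRU): [30 19 49 62 40]
  19. access 19: HIT. Cache (LRU->MRU): [30 49 62 40 19]
  20. access 44: MISS, evict 30. Cache (LRU->MRU): [49 62 40 19 44]
  21. access 62: HIT. Cache (LRU->MRU): [49 40 19 44 62]
  22. access 40: HIT. Cache (LRU->MRU): [49 19 44 62 40]
  23. access 44: HIT. Cache (LRU->MRU): [49 19 62 40 44]
  24. access 49: HIT. Cache (LRU->MRU): [19 62 40 44 49]
  25. access 44: HIT. Cache (LRU->MRU): [19 62 40 49 44]
  26. access 44: HIT. Cache (LRU->MRU): [19 62 40 49 44]
  27. access 49: HIT. Cache (LRU->MRU): [19 62 40 44 49]
  28. access 44: HIT. Cache (LRU->MRU): [19 62 40 49 44]
  29. access 44: HIT. Cache (LRU->MRU): [19 62 40 49 44]
  30. access 44: HIT. Cache (LRU->MRU): [19 62 40 49 44]
  31. access 62: HIT. Cache (LRU->MRU): [19 40 49 44 62]
  32. access 44: HIT. Cache (LRU->MRU): [19 40 49 62 44]
Total: 26 hits, 6 misses, 1 evictions

Answer: 1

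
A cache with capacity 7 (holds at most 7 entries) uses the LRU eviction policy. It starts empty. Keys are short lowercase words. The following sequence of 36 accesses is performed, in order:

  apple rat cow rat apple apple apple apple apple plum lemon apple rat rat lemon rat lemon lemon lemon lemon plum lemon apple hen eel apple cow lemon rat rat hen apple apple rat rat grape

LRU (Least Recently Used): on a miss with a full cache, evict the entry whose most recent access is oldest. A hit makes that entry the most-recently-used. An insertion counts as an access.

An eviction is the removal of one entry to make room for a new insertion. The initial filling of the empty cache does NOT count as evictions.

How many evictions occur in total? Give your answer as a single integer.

Answer: 1

Derivation:
LRU simulation (capacity=7):
  1. access apple: MISS. Cache (LRU->MRU): [apple]
  2. access rat: MISS. Cache (LRU->MRU): [apple rat]
  3. access cow: MISS. Cache (LRU->MRU): [apple rat cow]
  4. access rat: HIT. Cache (LRU->MRU): [apple cow rat]
  5. access apple: HIT. Cache (LRU->MRU): [cow rat apple]
  6. access apple: HIT. Cache (LRU->MRU): [cow rat apple]
  7. access apple: HIT. Cache (LRU->MRU): [cow rat apple]
  8. access apple: HIT. Cache (LRU->MRU): [cow rat apple]
  9. access apple: HIT. Cache (LRU->MRU): [cow rat apple]
  10. access plum: MISS. Cache (LRU->MRU): [cow rat apple plum]
  11. access lemon: MISS. Cache (LRU->MRU): [cow rat apple plum lemon]
  12. access apple: HIT. Cache (LRU->MRU): [cow rat plum lemon apple]
  13. access rat: HIT. Cache (LRU->MRU): [cow plum lemon apple rat]
  14. access rat: HIT. Cache (LRU->MRU): [cow plum lemon apple rat]
  15. access lemon: HIT. Cache (LRU->MRU): [cow plum apple rat lemon]
  16. access rat: HIT. Cache (LRU->MRU): [cow plum apple lemon rat]
  17. access lemon: HIT. Cache (LRU->MRU): [cow plum apple rat lemon]
  18. access lemon: HIT. Cache (LRU->MRU): [cow plum apple rat lemon]
  19. access lemon: HIT. Cache (LRU->MRU): [cow plum apple rat lemon]
  20. access lemon: HIT. Cache (LRU->MRU): [cow plum apple rat lemon]
  21. access plum: HIT. Cache (LRU->MRU): [cow apple rat lemon plum]
  22. access lemon: HIT. Cache (LRU->MRU): [cow apple rat plum lemon]
  23. access apple: HIT. Cache (LRU->MRU): [cow rat plum lemon apple]
  24. access hen: MISS. Cache (LRU->MRU): [cow rat plum lemon apple hen]
  25. access eel: MISS. Cache (LRU->MRU): [cow rat plum lemon apple hen eel]
  26. access apple: HIT. Cache (LRU->MRU): [cow rat plum lemon hen eel apple]
  27. access cow: HIT. Cache (LRU->MRU): [rat plum lemon hen eel apple cow]
  28. access lemon: HIT. Cache (LRU->MRU): [rat plum hen eel apple cow lemon]
  29. access rat: HIT. Cache (LRU->MRU): [plum hen eel apple cow lemon rat]
  30. access rat: HIT. Cache (LRU->MRU): [plum hen eel apple cow lemon rat]
  31. access hen: HIT. Cache (LRU->MRU): [plum eel apple cow lemon rat hen]
  32. access apple: HIT. Cache (LRU->MRU): [plum eel cow lemon rat hen apple]
  33. access apple: HIT. Cache (LRU->MRU): [plum eel cow lemon rat hen apple]
  34. access rat: HIT. Cache (LRU->MRU): [plum eel cow lemon hen apple rat]
  35. access rat: HIT. Cache (LRU->MRU): [plum eel cow lemon hen apple rat]
  36. access grape: MISS, evict plum. Cache (LRU->MRU): [eel cow lemon hen apple rat grape]
Total: 28 hits, 8 misses, 1 evictions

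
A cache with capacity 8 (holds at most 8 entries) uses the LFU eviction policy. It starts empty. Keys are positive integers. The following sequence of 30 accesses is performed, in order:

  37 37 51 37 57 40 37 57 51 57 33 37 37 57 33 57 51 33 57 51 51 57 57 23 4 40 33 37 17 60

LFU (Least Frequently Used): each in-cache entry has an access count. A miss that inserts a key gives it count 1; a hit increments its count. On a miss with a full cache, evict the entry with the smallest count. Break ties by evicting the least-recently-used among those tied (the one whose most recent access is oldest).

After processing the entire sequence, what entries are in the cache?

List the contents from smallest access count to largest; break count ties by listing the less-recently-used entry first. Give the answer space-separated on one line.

LFU simulation (capacity=8):
  1. access 37: MISS. Cache: [37(c=1)]
  2. access 37: HIT, count now 2. Cache: [37(c=2)]
  3. access 51: MISS. Cache: [51(c=1) 37(c=2)]
  4. access 37: HIT, count now 3. Cache: [51(c=1) 37(c=3)]
  5. access 57: MISS. Cache: [51(c=1) 57(c=1) 37(c=3)]
  6. access 40: MISS. Cache: [51(c=1) 57(c=1) 40(c=1) 37(c=3)]
  7. access 37: HIT, count now 4. Cache: [51(c=1) 57(c=1) 40(c=1) 37(c=4)]
  8. access 57: HIT, count now 2. Cache: [51(c=1) 40(c=1) 57(c=2) 37(c=4)]
  9. access 51: HIT, count now 2. Cache: [40(c=1) 57(c=2) 51(c=2) 37(c=4)]
  10. access 57: HIT, count now 3. Cache: [40(c=1) 51(c=2) 57(c=3) 37(c=4)]
  11. access 33: MISS. Cache: [40(c=1) 33(c=1) 51(c=2) 57(c=3) 37(c=4)]
  12. access 37: HIT, count now 5. Cache: [40(c=1) 33(c=1) 51(c=2) 57(c=3) 37(c=5)]
  13. access 37: HIT, count now 6. Cache: [40(c=1) 33(c=1) 51(c=2) 57(c=3) 37(c=6)]
  14. access 57: HIT, count now 4. Cache: [40(c=1) 33(c=1) 51(c=2) 57(c=4) 37(c=6)]
  15. access 33: HIT, count now 2. Cache: [40(c=1) 51(c=2) 33(c=2) 57(c=4) 37(c=6)]
  16. access 57: HIT, count now 5. Cache: [40(c=1) 51(c=2) 33(c=2) 57(c=5) 37(c=6)]
  17. access 51: HIT, count now 3. Cache: [40(c=1) 33(c=2) 51(c=3) 57(c=5) 37(c=6)]
  18. access 33: HIT, count now 3. Cache: [40(c=1) 51(c=3) 33(c=3) 57(c=5) 37(c=6)]
  19. access 57: HIT, count now 6. Cache: [40(c=1) 51(c=3) 33(c=3) 37(c=6) 57(c=6)]
  20. access 51: HIT, count now 4. Cache: [40(c=1) 33(c=3) 51(c=4) 37(c=6) 57(c=6)]
  21. access 51: HIT, count now 5. Cache: [40(c=1) 33(c=3) 51(c=5) 37(c=6) 57(c=6)]
  22. access 57: HIT, count now 7. Cache: [40(c=1) 33(c=3) 51(c=5) 37(c=6) 57(c=7)]
  23. access 57: HIT, count now 8. Cache: [40(c=1) 33(c=3) 51(c=5) 37(c=6) 57(c=8)]
  24. access 23: MISS. Cache: [40(c=1) 23(c=1) 33(c=3) 51(c=5) 37(c=6) 57(c=8)]
  25. access 4: MISS. Cache: [40(c=1) 23(c=1) 4(c=1) 33(c=3) 51(c=5) 37(c=6) 57(c=8)]
  26. access 40: HIT, count now 2. Cache: [23(c=1) 4(c=1) 40(c=2) 33(c=3) 51(c=5) 37(c=6) 57(c=8)]
  27. access 33: HIT, count now 4. Cache: [23(c=1) 4(c=1) 40(c=2) 33(c=4) 51(c=5) 37(c=6) 57(c=8)]
  28. access 37: HIT, count now 7. Cache: [23(c=1) 4(c=1) 40(c=2) 33(c=4) 51(c=5) 37(c=7) 57(c=8)]
  29. access 17: MISS. Cache: [23(c=1) 4(c=1) 17(c=1) 40(c=2) 33(c=4) 51(c=5) 37(c=7) 57(c=8)]
  30. access 60: MISS, evict 23(c=1). Cache: [4(c=1) 17(c=1) 60(c=1) 40(c=2) 33(c=4) 51(c=5) 37(c=7) 57(c=8)]
Total: 21 hits, 9 misses, 1 evictions

Answer: 4 17 60 40 33 51 37 57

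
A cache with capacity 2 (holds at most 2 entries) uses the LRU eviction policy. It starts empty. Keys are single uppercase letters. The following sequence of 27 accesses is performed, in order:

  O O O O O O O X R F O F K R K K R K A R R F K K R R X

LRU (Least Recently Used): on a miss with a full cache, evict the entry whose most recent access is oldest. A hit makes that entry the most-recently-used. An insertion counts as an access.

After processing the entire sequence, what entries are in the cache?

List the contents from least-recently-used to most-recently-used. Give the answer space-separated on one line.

LRU simulation (capacity=2):
  1. access O: MISS. Cache (LRU->MRU): [O]
  2. access O: HIT. Cache (LRU->MRU): [O]
  3. access O: HIT. Cache (LRU->MRU): [O]
  4. access O: HIT. Cache (LRU->MRU): [O]
  5. access O: HIT. Cache (LRU->MRU): [O]
  6. access O: HIT. Cache (LRU->MRU): [O]
  7. access O: HIT. Cache (LRU->MRU): [O]
  8. access X: MISS. Cache (LRU->MRU): [O X]
  9. access R: MISS, evict O. Cache (LRU->MRU): [X R]
  10. access F: MISS, evict X. Cache (LRU->MRU): [R F]
  11. access O: MISS, evict R. Cache (LRU->MRU): [F O]
  12. access F: HIT. Cache (LRU->MRU): [O F]
  13. access K: MISS, evict O. Cache (LRU->MRU): [F K]
  14. access R: MISS, evict F. Cache (LRU->MRU): [K R]
  15. access K: HIT. Cache (LRU->MRU): [R K]
  16. access K: HIT. Cache (LRU->MRU): [R K]
  17. access R: HIT. Cache (LRU->MRU): [K R]
  18. access K: HIT. Cache (LRU->MRU): [R K]
  19. access A: MISS, evict R. Cache (LRU->MRU): [K A]
  20. access R: MISS, evict K. Cache (LRU->MRU): [A R]
  21. access R: HIT. Cache (LRU->MRU): [A R]
  22. access F: MISS, evict A. Cache (LRU->MRU): [R F]
  23. access K: MISS, evict R. Cache (LRU->MRU): [F K]
  24. access K: HIT. Cache (LRU->MRU): [F K]
  25. access R: MISS, evict F. Cache (LRU->MRU): [K R]
  26. access R: HIT. Cache (LRU->MRU): [K R]
  27. access X: MISS, evict K. Cache (LRU->MRU): [R X]
Total: 14 hits, 13 misses, 11 evictions

Answer: R X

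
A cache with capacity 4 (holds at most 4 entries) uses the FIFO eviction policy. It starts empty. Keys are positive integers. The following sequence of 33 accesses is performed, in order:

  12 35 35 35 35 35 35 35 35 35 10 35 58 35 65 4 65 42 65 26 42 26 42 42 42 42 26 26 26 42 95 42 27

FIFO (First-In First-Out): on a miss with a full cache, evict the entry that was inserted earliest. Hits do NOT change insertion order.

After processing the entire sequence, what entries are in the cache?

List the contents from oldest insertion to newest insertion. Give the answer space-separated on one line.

Answer: 42 26 95 27

Derivation:
FIFO simulation (capacity=4):
  1. access 12: MISS. Cache (old->new): [12]
  2. access 35: MISS. Cache (old->new): [12 35]
  3. access 35: HIT. Cache (old->new): [12 35]
  4. access 35: HIT. Cache (old->new): [12 35]
  5. access 35: HIT. Cache (old->new): [12 35]
  6. access 35: HIT. Cache (old->new): [12 35]
  7. access 35: HIT. Cache (old->new): [12 35]
  8. access 35: HIT. Cache (old->new): [12 35]
  9. access 35: HIT. Cache (old->new): [12 35]
  10. access 35: HIT. Cache (old->new): [12 35]
  11. access 10: MISS. Cache (old->new): [12 35 10]
  12. access 35: HIT. Cache (old->new): [12 35 10]
  13. access 58: MISS. Cache (old->new): [12 35 10 58]
  14. access 35: HIT. Cache (old->new): [12 35 10 58]
  15. access 65: MISS, evict 12. Cache (old->new): [35 10 58 65]
  16. access 4: MISS, evict 35. Cache (old->new): [10 58 65 4]
  17. access 65: HIT. Cache (old->new): [10 58 65 4]
  18. access 42: MISS, evict 10. Cache (old->new): [58 65 4 42]
  19. access 65: HIT. Cache (old->new): [58 65 4 42]
  20. access 26: MISS, evict 58. Cache (old->new): [65 4 42 26]
  21. access 42: HIT. Cache (old->new): [65 4 42 26]
  22. access 26: HIT. Cache (old->new): [65 4 42 26]
  23. access 42: HIT. Cache (old->new): [65 4 42 26]
  24. access 42: HIT. Cache (old->new): [65 4 42 26]
  25. access 42: HIT. Cache (old->new): [65 4 42 26]
  26. access 42: HIT. Cache (old->new): [65 4 42 26]
  27. access 26: HIT. Cache (old->new): [65 4 42 26]
  28. access 26: HIT. Cache (old->new): [65 4 42 26]
  29. access 26: HIT. Cache (old->new): [65 4 42 26]
  30. access 42: HIT. Cache (old->new): [65 4 42 26]
  31. access 95: MISS, evict 65. Cache (old->new): [4 42 26 95]
  32. access 42: HIT. Cache (old->new): [4 42 26 95]
  33. access 27: MISS, evict 4. Cache (old->new): [42 26 95 27]
Total: 23 hits, 10 misses, 6 evictions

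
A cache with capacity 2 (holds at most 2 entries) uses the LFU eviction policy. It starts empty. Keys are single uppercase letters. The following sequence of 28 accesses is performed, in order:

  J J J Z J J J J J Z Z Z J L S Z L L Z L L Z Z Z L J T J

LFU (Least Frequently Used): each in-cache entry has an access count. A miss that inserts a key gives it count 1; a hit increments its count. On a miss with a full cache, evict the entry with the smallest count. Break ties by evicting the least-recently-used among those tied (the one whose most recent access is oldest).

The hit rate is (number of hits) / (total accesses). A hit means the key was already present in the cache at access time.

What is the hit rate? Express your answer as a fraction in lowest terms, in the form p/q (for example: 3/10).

Answer: 17/28

Derivation:
LFU simulation (capacity=2):
  1. access J: MISS. Cache: [J(c=1)]
  2. access J: HIT, count now 2. Cache: [J(c=2)]
  3. access J: HIT, count now 3. Cache: [J(c=3)]
  4. access Z: MISS. Cache: [Z(c=1) J(c=3)]
  5. access J: HIT, count now 4. Cache: [Z(c=1) J(c=4)]
  6. access J: HIT, count now 5. Cache: [Z(c=1) J(c=5)]
  7. access J: HIT, count now 6. Cache: [Z(c=1) J(c=6)]
  8. access J: HIT, count now 7. Cache: [Z(c=1) J(c=7)]
  9. access J: HIT, count now 8. Cache: [Z(c=1) J(c=8)]
  10. access Z: HIT, count now 2. Cache: [Z(c=2) J(c=8)]
  11. access Z: HIT, count now 3. Cache: [Z(c=3) J(c=8)]
  12. access Z: HIT, count now 4. Cache: [Z(c=4) J(c=8)]
  13. access J: HIT, count now 9. Cache: [Z(c=4) J(c=9)]
  14. access L: MISS, evict Z(c=4). Cache: [L(c=1) J(c=9)]
  15. access S: MISS, evict L(c=1). Cache: [S(c=1) J(c=9)]
  16. access Z: MISS, evict S(c=1). Cache: [Z(c=1) J(c=9)]
  17. access L: MISS, evict Z(c=1). Cache: [L(c=1) J(c=9)]
  18. access L: HIT, count now 2. Cache: [L(c=2) J(c=9)]
  19. access Z: MISS, evict L(c=2). Cache: [Z(c=1) J(c=9)]
  20. access L: MISS, evict Z(c=1). Cache: [L(c=1) J(c=9)]
  21. access L: HIT, count now 2. Cache: [L(c=2) J(c=9)]
  22. access Z: MISS, evict L(c=2). Cache: [Z(c=1) J(c=9)]
  23. access Z: HIT, count now 2. Cache: [Z(c=2) J(c=9)]
  24. access Z: HIT, count now 3. Cache: [Z(c=3) J(c=9)]
  25. access L: MISS, evict Z(c=3). Cache: [L(c=1) J(c=9)]
  26. access J: HIT, count now 10. Cache: [L(c=1) J(c=10)]
  27. access T: MISS, evict L(c=1). Cache: [T(c=1) J(c=10)]
  28. access J: HIT, count now 11. Cache: [T(c=1) J(c=11)]
Total: 17 hits, 11 misses, 9 evictions

Hit rate = 17/28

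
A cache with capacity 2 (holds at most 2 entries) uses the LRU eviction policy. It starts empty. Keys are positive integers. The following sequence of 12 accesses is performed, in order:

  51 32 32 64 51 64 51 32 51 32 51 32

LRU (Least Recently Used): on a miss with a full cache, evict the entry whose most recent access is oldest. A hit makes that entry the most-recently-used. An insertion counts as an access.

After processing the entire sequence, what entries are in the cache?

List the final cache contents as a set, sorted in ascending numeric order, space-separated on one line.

LRU simulation (capacity=2):
  1. access 51: MISS. Cache (LRU->MRU): [51]
  2. access 32: MISS. Cache (LRU->MRU): [51 32]
  3. access 32: HIT. Cache (LRU->MRU): [51 32]
  4. access 64: MISS, evict 51. Cache (LRU->MRU): [32 64]
  5. access 51: MISS, evict 32. Cache (LRU->MRU): [64 51]
  6. access 64: HIT. Cache (LRU->MRU): [51 64]
  7. access 51: HIT. Cache (LRU->MRU): [64 51]
  8. access 32: MISS, evict 64. Cache (LRU->MRU): [51 32]
  9. access 51: HIT. Cache (LRU->MRU): [32 51]
  10. access 32: HIT. Cache (LRU->MRU): [51 32]
  11. access 51: HIT. Cache (LRU->MRU): [32 51]
  12. access 32: HIT. Cache (LRU->MRU): [51 32]
Total: 7 hits, 5 misses, 3 evictions

Answer: 32 51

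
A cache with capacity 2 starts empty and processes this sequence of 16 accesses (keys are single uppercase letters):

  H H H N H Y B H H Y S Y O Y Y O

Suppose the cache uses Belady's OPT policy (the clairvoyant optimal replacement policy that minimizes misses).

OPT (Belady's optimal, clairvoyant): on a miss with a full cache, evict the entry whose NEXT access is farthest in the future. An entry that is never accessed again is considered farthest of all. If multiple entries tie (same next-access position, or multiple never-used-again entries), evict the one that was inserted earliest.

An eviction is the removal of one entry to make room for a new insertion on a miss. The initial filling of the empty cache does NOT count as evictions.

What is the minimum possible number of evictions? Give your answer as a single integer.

Answer: 5

Derivation:
OPT (Belady) simulation (capacity=2):
  1. access H: MISS. Cache: [H]
  2. access H: HIT. Next use of H: step 3. Cache: [H]
  3. access H: HIT. Next use of H: step 5. Cache: [H]
  4. access N: MISS. Cache: [H N]
  5. access H: HIT. Next use of H: step 8. Cache: [H N]
  6. access Y: MISS, evict N (next use: never). Cache: [H Y]
  7. access B: MISS, evict Y (next use: step 10). Cache: [H B]
  8. access H: HIT. Next use of H: step 9. Cache: [H B]
  9. access H: HIT. Next use of H: never. Cache: [H B]
  10. access Y: MISS, evict H (next use: never). Cache: [B Y]
  11. access S: MISS, evict B (next use: never). Cache: [Y S]
  12. access Y: HIT. Next use of Y: step 14. Cache: [Y S]
  13. access O: MISS, evict S (next use: never). Cache: [Y O]
  14. access Y: HIT. Next use of Y: step 15. Cache: [Y O]
  15. access Y: HIT. Next use of Y: never. Cache: [Y O]
  16. access O: HIT. Next use of O: never. Cache: [Y O]
Total: 9 hits, 7 misses, 5 evictions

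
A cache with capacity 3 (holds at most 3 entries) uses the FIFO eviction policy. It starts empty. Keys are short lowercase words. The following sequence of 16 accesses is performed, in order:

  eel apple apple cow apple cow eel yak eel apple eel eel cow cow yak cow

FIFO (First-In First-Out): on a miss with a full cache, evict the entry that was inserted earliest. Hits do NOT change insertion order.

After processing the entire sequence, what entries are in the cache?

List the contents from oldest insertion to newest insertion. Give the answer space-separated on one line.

FIFO simulation (capacity=3):
  1. access eel: MISS. Cache (old->new): [eel]
  2. access apple: MISS. Cache (old->new): [eel apple]
  3. access apple: HIT. Cache (old->new): [eel apple]
  4. access cow: MISS. Cache (old->new): [eel apple cow]
  5. access apple: HIT. Cache (old->new): [eel apple cow]
  6. access cow: HIT. Cache (old->new): [eel apple cow]
  7. access eel: HIT. Cache (old->new): [eel apple cow]
  8. access yak: MISS, evict eel. Cache (old->new): [apple cow yak]
  9. access eel: MISS, evict apple. Cache (old->new): [cow yak eel]
  10. access apple: MISS, evict cow. Cache (old->new): [yak eel apple]
  11. access eel: HIT. Cache (old->new): [yak eel apple]
  12. access eel: HIT. Cache (old->new): [yak eel apple]
  13. access cow: MISS, evict yak. Cache (old->new): [eel apple cow]
  14. access cow: HIT. Cache (old->new): [eel apple cow]
  15. access yak: MISS, evict eel. Cache (old->new): [apple cow yak]
  16. access cow: HIT. Cache (old->new): [apple cow yak]
Total: 8 hits, 8 misses, 5 evictions

Answer: apple cow yak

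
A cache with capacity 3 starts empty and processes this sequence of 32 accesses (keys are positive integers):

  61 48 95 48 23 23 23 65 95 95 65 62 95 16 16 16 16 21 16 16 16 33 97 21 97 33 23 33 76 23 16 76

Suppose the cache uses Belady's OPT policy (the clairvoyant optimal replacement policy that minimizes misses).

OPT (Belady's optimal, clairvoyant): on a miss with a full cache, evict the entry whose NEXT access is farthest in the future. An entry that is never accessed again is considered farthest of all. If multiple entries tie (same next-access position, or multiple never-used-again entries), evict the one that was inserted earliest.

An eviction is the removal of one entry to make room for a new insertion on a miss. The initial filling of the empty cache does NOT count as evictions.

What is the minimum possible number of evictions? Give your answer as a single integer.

OPT (Belady) simulation (capacity=3):
  1. access 61: MISS. Cache: [61]
  2. access 48: MISS. Cache: [61 48]
  3. access 95: MISS. Cache: [61 48 95]
  4. access 48: HIT. Next use of 48: never. Cache: [61 48 95]
  5. access 23: MISS, evict 61 (next use: never). Cache: [48 95 23]
  6. access 23: HIT. Next use of 23: step 7. Cache: [48 95 23]
  7. access 23: HIT. Next use of 23: step 27. Cache: [48 95 23]
  8. access 65: MISS, evict 48 (next use: never). Cache: [95 23 65]
  9. access 95: HIT. Next use of 95: step 10. Cache: [95 23 65]
  10. access 95: HIT. Next use of 95: step 13. Cache: [95 23 65]
  11. access 65: HIT. Next use of 65: never. Cache: [95 23 65]
  12. access 62: MISS, evict 65 (next use: never). Cache: [95 23 62]
  13. access 95: HIT. Next use of 95: never. Cache: [95 23 62]
  14. access 16: MISS, evict 95 (next use: never). Cache: [23 62 16]
  15. access 16: HIT. Next use of 16: step 16. Cache: [23 62 16]
  16. access 16: HIT. Next use of 16: step 17. Cache: [23 62 16]
  17. access 16: HIT. Next use of 16: step 19. Cache: [23 62 16]
  18. access 21: MISS, evict 62 (next use: never). Cache: [23 16 21]
  19. access 16: HIT. Next use of 16: step 20. Cache: [23 16 21]
  20. access 16: HIT. Next use of 16: step 21. Cache: [23 16 21]
  21. access 16: HIT. Next use of 16: step 31. Cache: [23 16 21]
  22. access 33: MISS, evict 16 (next use: step 31). Cache: [23 21 33]
  23. access 97: MISS, evict 23 (next use: step 27). Cache: [21 33 97]
  24. access 21: HIT. Next use of 21: never. Cache: [21 33 97]
  25. access 97: HIT. Next use of 97: never. Cache: [21 33 97]
  26. access 33: HIT. Next use of 33: step 28. Cache: [21 33 97]
  27. access 23: MISS, evict 21 (next use: never). Cache: [33 97 23]
  28. access 33: HIT. Next use of 33: never. Cache: [33 97 23]
  29. access 76: MISS, evict 33 (next use: never). Cache: [97 23 76]
  30. access 23: HIT. Next use of 23: never. Cache: [97 23 76]
  31. access 16: MISS, evict 97 (next use: never). Cache: [23 76 16]
  32. access 76: HIT. Next use of 76: never. Cache: [23 76 16]
Total: 19 hits, 13 misses, 10 evictions

Answer: 10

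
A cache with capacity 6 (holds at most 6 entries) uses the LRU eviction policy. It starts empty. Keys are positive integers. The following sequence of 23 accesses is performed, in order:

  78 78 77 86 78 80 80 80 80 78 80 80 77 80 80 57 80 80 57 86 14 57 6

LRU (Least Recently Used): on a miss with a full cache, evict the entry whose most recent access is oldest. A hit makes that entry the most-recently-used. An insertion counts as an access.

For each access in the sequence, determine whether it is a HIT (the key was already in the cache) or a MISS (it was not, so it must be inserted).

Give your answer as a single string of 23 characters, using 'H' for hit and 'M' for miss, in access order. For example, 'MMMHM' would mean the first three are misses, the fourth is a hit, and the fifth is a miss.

LRU simulation (capacity=6):
  1. access 78: MISS. Cache (LRU->MRU): [78]
  2. access 78: HIT. Cache (LRU->MRU): [78]
  3. access 77: MISS. Cache (LRU->MRU): [78 77]
  4. access 86: MISS. Cache (LRU->MRU): [78 77 86]
  5. access 78: HIT. Cache (LRU->MRU): [77 86 78]
  6. access 80: MISS. Cache (LRU->MRU): [77 86 78 80]
  7. access 80: HIT. Cache (LRU->MRU): [77 86 78 80]
  8. access 80: HIT. Cache (LRU->MRU): [77 86 78 80]
  9. access 80: HIT. Cache (LRU->MRU): [77 86 78 80]
  10. access 78: HIT. Cache (LRU->MRU): [77 86 80 78]
  11. access 80: HIT. Cache (LRU->MRU): [77 86 78 80]
  12. access 80: HIT. Cache (LRU->MRU): [77 86 78 80]
  13. access 77: HIT. Cache (LRU->MRU): [86 78 80 77]
  14. access 80: HIT. Cache (LRU->MRU): [86 78 77 80]
  15. access 80: HIT. Cache (LRU->MRU): [86 78 77 80]
  16. access 57: MISS. Cache (LRU->MRU): [86 78 77 80 57]
  17. access 80: HIT. Cache (LRU->MRU): [86 78 77 57 80]
  18. access 80: HIT. Cache (LRU->MRU): [86 78 77 57 80]
  19. access 57: HIT. Cache (LRU->MRU): [86 78 77 80 57]
  20. access 86: HIT. Cache (LRU->MRU): [78 77 80 57 86]
  21. access 14: MISS. Cache (LRU->MRU): [78 77 80 57 86 14]
  22. access 57: HIT. Cache (LRU->MRU): [78 77 80 86 14 57]
  23. access 6: MISS, evict 78. Cache (LRU->MRU): [77 80 86 14 57 6]
Total: 16 hits, 7 misses, 1 evictions

Answer: MHMMHMHHHHHHHHHMHHHHMHM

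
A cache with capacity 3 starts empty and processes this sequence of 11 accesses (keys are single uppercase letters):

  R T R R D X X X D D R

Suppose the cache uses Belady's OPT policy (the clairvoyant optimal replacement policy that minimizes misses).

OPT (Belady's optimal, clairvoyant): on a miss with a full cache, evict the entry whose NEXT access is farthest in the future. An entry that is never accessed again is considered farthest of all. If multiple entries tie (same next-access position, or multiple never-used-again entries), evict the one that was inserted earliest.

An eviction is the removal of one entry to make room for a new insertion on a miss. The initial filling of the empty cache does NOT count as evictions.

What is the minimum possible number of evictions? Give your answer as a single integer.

Answer: 1

Derivation:
OPT (Belady) simulation (capacity=3):
  1. access R: MISS. Cache: [R]
  2. access T: MISS. Cache: [R T]
  3. access R: HIT. Next use of R: step 4. Cache: [R T]
  4. access R: HIT. Next use of R: step 11. Cache: [R T]
  5. access D: MISS. Cache: [R T D]
  6. access X: MISS, evict T (next use: never). Cache: [R D X]
  7. access X: HIT. Next use of X: step 8. Cache: [R D X]
  8. access X: HIT. Next use of X: never. Cache: [R D X]
  9. access D: HIT. Next use of D: step 10. Cache: [R D X]
  10. access D: HIT. Next use of D: never. Cache: [R D X]
  11. access R: HIT. Next use of R: never. Cache: [R D X]
Total: 7 hits, 4 misses, 1 evictions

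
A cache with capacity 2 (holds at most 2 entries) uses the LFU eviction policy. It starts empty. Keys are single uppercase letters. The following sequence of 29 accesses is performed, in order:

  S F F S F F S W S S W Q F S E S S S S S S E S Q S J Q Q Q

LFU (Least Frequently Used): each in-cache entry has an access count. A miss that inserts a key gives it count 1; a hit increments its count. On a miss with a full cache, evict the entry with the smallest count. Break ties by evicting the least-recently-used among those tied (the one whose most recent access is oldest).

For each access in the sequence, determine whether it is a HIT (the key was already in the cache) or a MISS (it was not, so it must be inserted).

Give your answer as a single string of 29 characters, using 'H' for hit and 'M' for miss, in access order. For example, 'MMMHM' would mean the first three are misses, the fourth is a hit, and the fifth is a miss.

Answer: MMHHHHHMMHMMHMMMHHHHHMHMHMMHH

Derivation:
LFU simulation (capacity=2):
  1. access S: MISS. Cache: [S(c=1)]
  2. access F: MISS. Cache: [S(c=1) F(c=1)]
  3. access F: HIT, count now 2. Cache: [S(c=1) F(c=2)]
  4. access S: HIT, count now 2. Cache: [F(c=2) S(c=2)]
  5. access F: HIT, count now 3. Cache: [S(c=2) F(c=3)]
  6. access F: HIT, count now 4. Cache: [S(c=2) F(c=4)]
  7. access S: HIT, count now 3. Cache: [S(c=3) F(c=4)]
  8. access W: MISS, evict S(c=3). Cache: [W(c=1) F(c=4)]
  9. access S: MISS, evict W(c=1). Cache: [S(c=1) F(c=4)]
  10. access S: HIT, count now 2. Cache: [S(c=2) F(c=4)]
  11. access W: MISS, evict S(c=2). Cache: [W(c=1) F(c=4)]
  12. access Q: MISS, evict W(c=1). Cache: [Q(c=1) F(c=4)]
  13. access F: HIT, count now 5. Cache: [Q(c=1) F(c=5)]
  14. access S: MISS, evict Q(c=1). Cache: [S(c=1) F(c=5)]
  15. access E: MISS, evict S(c=1). Cache: [E(c=1) F(c=5)]
  16. access S: MISS, evict E(c=1). Cache: [S(c=1) F(c=5)]
  17. access S: HIT, count now 2. Cache: [S(c=2) F(c=5)]
  18. access S: HIT, count now 3. Cache: [S(c=3) F(c=5)]
  19. access S: HIT, count now 4. Cache: [S(c=4) F(c=5)]
  20. access S: HIT, count now 5. Cache: [F(c=5) S(c=5)]
  21. access S: HIT, count now 6. Cache: [F(c=5) S(c=6)]
  22. access E: MISS, evict F(c=5). Cache: [E(c=1) S(c=6)]
  23. access S: HIT, count now 7. Cache: [E(c=1) S(c=7)]
  24. access Q: MISS, evict E(c=1). Cache: [Q(c=1) S(c=7)]
  25. access S: HIT, count now 8. Cache: [Q(c=1) S(c=8)]
  26. access J: MISS, evict Q(c=1). Cache: [J(c=1) S(c=8)]
  27. access Q: MISS, evict J(c=1). Cache: [Q(c=1) S(c=8)]
  28. access Q: HIT, count now 2. Cache: [Q(c=2) S(c=8)]
  29. access Q: HIT, count now 3. Cache: [Q(c=3) S(c=8)]
Total: 16 hits, 13 misses, 11 evictions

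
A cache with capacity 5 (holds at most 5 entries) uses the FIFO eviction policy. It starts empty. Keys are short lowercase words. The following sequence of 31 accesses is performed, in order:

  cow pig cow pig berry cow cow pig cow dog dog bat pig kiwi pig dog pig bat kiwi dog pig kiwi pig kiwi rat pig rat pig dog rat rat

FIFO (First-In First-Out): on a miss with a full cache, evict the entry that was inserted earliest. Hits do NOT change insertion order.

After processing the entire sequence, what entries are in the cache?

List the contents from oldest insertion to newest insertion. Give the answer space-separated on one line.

Answer: dog bat kiwi rat pig

Derivation:
FIFO simulation (capacity=5):
  1. access cow: MISS. Cache (old->new): [cow]
  2. access pig: MISS. Cache (old->new): [cow pig]
  3. access cow: HIT. Cache (old->new): [cow pig]
  4. access pig: HIT. Cache (old->new): [cow pig]
  5. access berry: MISS. Cache (old->new): [cow pig berry]
  6. access cow: HIT. Cache (old->new): [cow pig berry]
  7. access cow: HIT. Cache (old->new): [cow pig berry]
  8. access pig: HIT. Cache (old->new): [cow pig berry]
  9. access cow: HIT. Cache (old->new): [cow pig berry]
  10. access dog: MISS. Cache (old->new): [cow pig berry dog]
  11. access dog: HIT. Cache (old->new): [cow pig berry dog]
  12. access bat: MISS. Cache (old->new): [cow pig berry dog bat]
  13. access pig: HIT. Cache (old->new): [cow pig berry dog bat]
  14. access kiwi: MISS, evict cow. Cache (old->new): [pig berry dog bat kiwi]
  15. access pig: HIT. Cache (old->new): [pig berry dog bat kiwi]
  16. access dog: HIT. Cache (old->new): [pig berry dog bat kiwi]
  17. access pig: HIT. Cache (old->new): [pig berry dog bat kiwi]
  18. access bat: HIT. Cache (old->new): [pig berry dog bat kiwi]
  19. access kiwi: HIT. Cache (old->new): [pig berry dog bat kiwi]
  20. access dog: HIT. Cache (old->new): [pig berry dog bat kiwi]
  21. access pig: HIT. Cache (old->new): [pig berry dog bat kiwi]
  22. access kiwi: HIT. Cache (old->new): [pig berry dog bat kiwi]
  23. access pig: HIT. Cache (old->new): [pig berry dog bat kiwi]
  24. access kiwi: HIT. Cache (old->new): [pig berry dog bat kiwi]
  25. access rat: MISS, evict pig. Cache (old->new): [berry dog bat kiwi rat]
  26. access pig: MISS, evict berry. Cache (old->new): [dog bat kiwi rat pig]
  27. access rat: HIT. Cache (old->new): [dog bat kiwi rat pig]
  28. access pig: HIT. Cache (old->new): [dog bat kiwi rat pig]
  29. access dog: HIT. Cache (old->new): [dog bat kiwi rat pig]
  30. access rat: HIT. Cache (old->new): [dog bat kiwi rat pig]
  31. access rat: HIT. Cache (old->new): [dog bat kiwi rat pig]
Total: 23 hits, 8 misses, 3 evictions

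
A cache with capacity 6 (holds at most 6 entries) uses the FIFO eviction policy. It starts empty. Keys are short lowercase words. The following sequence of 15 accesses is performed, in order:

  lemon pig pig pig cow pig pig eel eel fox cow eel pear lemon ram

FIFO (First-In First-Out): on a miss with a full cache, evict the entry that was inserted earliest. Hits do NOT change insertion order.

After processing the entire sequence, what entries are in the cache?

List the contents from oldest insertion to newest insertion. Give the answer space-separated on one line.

Answer: pig cow eel fox pear ram

Derivation:
FIFO simulation (capacity=6):
  1. access lemon: MISS. Cache (old->new): [lemon]
  2. access pig: MISS. Cache (old->new): [lemon pig]
  3. access pig: HIT. Cache (old->new): [lemon pig]
  4. access pig: HIT. Cache (old->new): [lemon pig]
  5. access cow: MISS. Cache (old->new): [lemon pig cow]
  6. access pig: HIT. Cache (old->new): [lemon pig cow]
  7. access pig: HIT. Cache (old->new): [lemon pig cow]
  8. access eel: MISS. Cache (old->new): [lemon pig cow eel]
  9. access eel: HIT. Cache (old->new): [lemon pig cow eel]
  10. access fox: MISS. Cache (old->new): [lemon pig cow eel fox]
  11. access cow: HIT. Cache (old->new): [lemon pig cow eel fox]
  12. access eel: HIT. Cache (old->new): [lemon pig cow eel fox]
  13. access pear: MISS. Cache (old->new): [lemon pig cow eel fox pear]
  14. access lemon: HIT. Cache (old->new): [lemon pig cow eel fox pear]
  15. access ram: MISS, evict lemon. Cache (old->new): [pig cow eel fox pear ram]
Total: 8 hits, 7 misses, 1 evictions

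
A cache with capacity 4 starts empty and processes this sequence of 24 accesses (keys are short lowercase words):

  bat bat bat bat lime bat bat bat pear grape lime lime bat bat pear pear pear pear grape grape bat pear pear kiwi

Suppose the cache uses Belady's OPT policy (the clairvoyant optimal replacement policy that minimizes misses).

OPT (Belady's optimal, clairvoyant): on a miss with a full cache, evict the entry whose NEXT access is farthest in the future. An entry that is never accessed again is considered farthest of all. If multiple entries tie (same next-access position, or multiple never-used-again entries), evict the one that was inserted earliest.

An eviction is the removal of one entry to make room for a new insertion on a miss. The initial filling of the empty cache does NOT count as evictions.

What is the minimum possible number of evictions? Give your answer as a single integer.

Answer: 1

Derivation:
OPT (Belady) simulation (capacity=4):
  1. access bat: MISS. Cache: [bat]
  2. access bat: HIT. Next use of bat: step 3. Cache: [bat]
  3. access bat: HIT. Next use of bat: step 4. Cache: [bat]
  4. access bat: HIT. Next use of bat: step 6. Cache: [bat]
  5. access lime: MISS. Cache: [bat lime]
  6. access bat: HIT. Next use of bat: step 7. Cache: [bat lime]
  7. access bat: HIT. Next use of bat: step 8. Cache: [bat lime]
  8. access bat: HIT. Next use of bat: step 13. Cache: [bat lime]
  9. access pear: MISS. Cache: [bat lime pear]
  10. access grape: MISS. Cache: [bat lime pear grape]
  11. access lime: HIT. Next use of lime: step 12. Cache: [bat lime pear grape]
  12. access lime: HIT. Next use of lime: never. Cache: [bat lime pear grape]
  13. access bat: HIT. Next use of bat: step 14. Cache: [bat lime pear grape]
  14. access bat: HIT. Next use of bat: step 21. Cache: [bat lime pear grape]
  15. access pear: HIT. Next use of pear: step 16. Cache: [bat lime pear grape]
  16. access pear: HIT. Next use of pear: step 17. Cache: [bat lime pear grape]
  17. access pear: HIT. Next use of pear: step 18. Cache: [bat lime pear grape]
  18. access pear: HIT. Next use of pear: step 22. Cache: [bat lime pear grape]
  19. access grape: HIT. Next use of grape: step 20. Cache: [bat lime pear grape]
  20. access grape: HIT. Next use of grape: never. Cache: [bat lime pear grape]
  21. access bat: HIT. Next use of bat: never. Cache: [bat lime pear grape]
  22. access pear: HIT. Next use of pear: step 23. Cache: [bat lime pear grape]
  23. access pear: HIT. Next use of pear: never. Cache: [bat lime pear grape]
  24. access kiwi: MISS, evict bat (next use: never). Cache: [lime pear grape kiwi]
Total: 19 hits, 5 misses, 1 evictions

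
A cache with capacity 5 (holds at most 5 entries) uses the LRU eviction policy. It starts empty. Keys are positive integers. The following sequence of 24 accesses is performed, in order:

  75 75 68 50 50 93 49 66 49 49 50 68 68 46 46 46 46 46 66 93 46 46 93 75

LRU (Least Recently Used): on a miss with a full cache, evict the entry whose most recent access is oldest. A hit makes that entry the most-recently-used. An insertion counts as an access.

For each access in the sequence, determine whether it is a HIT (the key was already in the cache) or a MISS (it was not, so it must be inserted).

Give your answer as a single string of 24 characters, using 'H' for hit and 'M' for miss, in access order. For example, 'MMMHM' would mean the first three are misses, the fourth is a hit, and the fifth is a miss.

Answer: MHMMHMMMHHHHHMHHHHHMHHHM

Derivation:
LRU simulation (capacity=5):
  1. access 75: MISS. Cache (LRU->MRU): [75]
  2. access 75: HIT. Cache (LRU->MRU): [75]
  3. access 68: MISS. Cache (LRU->MRU): [75 68]
  4. access 50: MISS. Cache (LRU->MRU): [75 68 50]
  5. access 50: HIT. Cache (LRU->MRU): [75 68 50]
  6. access 93: MISS. Cache (LRU->MRU): [75 68 50 93]
  7. access 49: MISS. Cache (LRU->MRU): [75 68 50 93 49]
  8. access 66: MISS, evict 75. Cache (LRU->MRU): [68 50 93 49 66]
  9. access 49: HIT. Cache (LRU->MRU): [68 50 93 66 49]
  10. access 49: HIT. Cache (LRU->MRU): [68 50 93 66 49]
  11. access 50: HIT. Cache (LRU->MRU): [68 93 66 49 50]
  12. access 68: HIT. Cache (LRU->MRU): [93 66 49 50 68]
  13. access 68: HIT. Cache (LRU->MRU): [93 66 49 50 68]
  14. access 46: MISS, evict 93. Cache (LRU->MRU): [66 49 50 68 46]
  15. access 46: HIT. Cache (LRU->MRU): [66 49 50 68 46]
  16. access 46: HIT. Cache (LRU->MRU): [66 49 50 68 46]
  17. access 46: HIT. Cache (LRU->MRU): [66 49 50 68 46]
  18. access 46: HIT. Cache (LRU->MRU): [66 49 50 68 46]
  19. access 66: HIT. Cache (LRU->MRU): [49 50 68 46 66]
  20. access 93: MISS, evict 49. Cache (LRU->MRU): [50 68 46 66 93]
  21. access 46: HIT. Cache (LRU->MRU): [50 68 66 93 46]
  22. access 46: HIT. Cache (LRU->MRU): [50 68 66 93 46]
  23. access 93: HIT. Cache (LRU->MRU): [50 68 66 46 93]
  24. access 75: MISS, evict 50. Cache (LRU->MRU): [68 66 46 93 75]
Total: 15 hits, 9 misses, 4 evictions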